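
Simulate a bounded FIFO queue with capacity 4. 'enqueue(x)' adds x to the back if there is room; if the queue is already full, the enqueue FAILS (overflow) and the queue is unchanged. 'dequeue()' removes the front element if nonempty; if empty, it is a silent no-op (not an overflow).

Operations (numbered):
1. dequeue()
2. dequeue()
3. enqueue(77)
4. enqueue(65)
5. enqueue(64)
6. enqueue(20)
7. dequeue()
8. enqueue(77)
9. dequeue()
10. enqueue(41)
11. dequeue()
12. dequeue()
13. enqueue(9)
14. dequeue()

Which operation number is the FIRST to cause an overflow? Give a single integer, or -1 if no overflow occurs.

1. dequeue(): empty, no-op, size=0
2. dequeue(): empty, no-op, size=0
3. enqueue(77): size=1
4. enqueue(65): size=2
5. enqueue(64): size=3
6. enqueue(20): size=4
7. dequeue(): size=3
8. enqueue(77): size=4
9. dequeue(): size=3
10. enqueue(41): size=4
11. dequeue(): size=3
12. dequeue(): size=2
13. enqueue(9): size=3
14. dequeue(): size=2

Answer: -1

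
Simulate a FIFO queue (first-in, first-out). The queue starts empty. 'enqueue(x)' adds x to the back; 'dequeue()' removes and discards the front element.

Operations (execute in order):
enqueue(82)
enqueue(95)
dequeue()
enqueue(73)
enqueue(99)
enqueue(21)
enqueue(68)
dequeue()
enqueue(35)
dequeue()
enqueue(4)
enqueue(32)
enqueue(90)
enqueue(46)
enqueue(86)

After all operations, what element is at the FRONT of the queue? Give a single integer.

Answer: 99

Derivation:
enqueue(82): queue = [82]
enqueue(95): queue = [82, 95]
dequeue(): queue = [95]
enqueue(73): queue = [95, 73]
enqueue(99): queue = [95, 73, 99]
enqueue(21): queue = [95, 73, 99, 21]
enqueue(68): queue = [95, 73, 99, 21, 68]
dequeue(): queue = [73, 99, 21, 68]
enqueue(35): queue = [73, 99, 21, 68, 35]
dequeue(): queue = [99, 21, 68, 35]
enqueue(4): queue = [99, 21, 68, 35, 4]
enqueue(32): queue = [99, 21, 68, 35, 4, 32]
enqueue(90): queue = [99, 21, 68, 35, 4, 32, 90]
enqueue(46): queue = [99, 21, 68, 35, 4, 32, 90, 46]
enqueue(86): queue = [99, 21, 68, 35, 4, 32, 90, 46, 86]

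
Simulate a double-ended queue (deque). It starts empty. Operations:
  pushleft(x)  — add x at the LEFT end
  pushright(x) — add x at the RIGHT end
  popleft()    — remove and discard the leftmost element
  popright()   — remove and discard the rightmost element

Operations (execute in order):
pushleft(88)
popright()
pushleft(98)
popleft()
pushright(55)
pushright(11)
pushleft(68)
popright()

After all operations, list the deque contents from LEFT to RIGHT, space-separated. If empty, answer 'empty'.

Answer: 68 55

Derivation:
pushleft(88): [88]
popright(): []
pushleft(98): [98]
popleft(): []
pushright(55): [55]
pushright(11): [55, 11]
pushleft(68): [68, 55, 11]
popright(): [68, 55]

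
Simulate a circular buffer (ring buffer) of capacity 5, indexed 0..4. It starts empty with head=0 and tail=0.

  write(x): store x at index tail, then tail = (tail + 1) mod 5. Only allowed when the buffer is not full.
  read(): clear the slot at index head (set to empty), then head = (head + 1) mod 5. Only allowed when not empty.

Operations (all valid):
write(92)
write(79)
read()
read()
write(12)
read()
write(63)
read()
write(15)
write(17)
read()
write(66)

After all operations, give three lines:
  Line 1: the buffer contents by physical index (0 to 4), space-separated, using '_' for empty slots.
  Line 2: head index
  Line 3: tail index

Answer: 17 66 _ _ _
0
2

Derivation:
write(92): buf=[92 _ _ _ _], head=0, tail=1, size=1
write(79): buf=[92 79 _ _ _], head=0, tail=2, size=2
read(): buf=[_ 79 _ _ _], head=1, tail=2, size=1
read(): buf=[_ _ _ _ _], head=2, tail=2, size=0
write(12): buf=[_ _ 12 _ _], head=2, tail=3, size=1
read(): buf=[_ _ _ _ _], head=3, tail=3, size=0
write(63): buf=[_ _ _ 63 _], head=3, tail=4, size=1
read(): buf=[_ _ _ _ _], head=4, tail=4, size=0
write(15): buf=[_ _ _ _ 15], head=4, tail=0, size=1
write(17): buf=[17 _ _ _ 15], head=4, tail=1, size=2
read(): buf=[17 _ _ _ _], head=0, tail=1, size=1
write(66): buf=[17 66 _ _ _], head=0, tail=2, size=2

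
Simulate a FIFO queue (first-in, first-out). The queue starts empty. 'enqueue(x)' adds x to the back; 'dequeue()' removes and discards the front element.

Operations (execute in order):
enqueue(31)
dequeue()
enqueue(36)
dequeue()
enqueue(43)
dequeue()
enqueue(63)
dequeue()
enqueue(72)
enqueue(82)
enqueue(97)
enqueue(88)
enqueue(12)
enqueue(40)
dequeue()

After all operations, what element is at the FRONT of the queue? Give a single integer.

enqueue(31): queue = [31]
dequeue(): queue = []
enqueue(36): queue = [36]
dequeue(): queue = []
enqueue(43): queue = [43]
dequeue(): queue = []
enqueue(63): queue = [63]
dequeue(): queue = []
enqueue(72): queue = [72]
enqueue(82): queue = [72, 82]
enqueue(97): queue = [72, 82, 97]
enqueue(88): queue = [72, 82, 97, 88]
enqueue(12): queue = [72, 82, 97, 88, 12]
enqueue(40): queue = [72, 82, 97, 88, 12, 40]
dequeue(): queue = [82, 97, 88, 12, 40]

Answer: 82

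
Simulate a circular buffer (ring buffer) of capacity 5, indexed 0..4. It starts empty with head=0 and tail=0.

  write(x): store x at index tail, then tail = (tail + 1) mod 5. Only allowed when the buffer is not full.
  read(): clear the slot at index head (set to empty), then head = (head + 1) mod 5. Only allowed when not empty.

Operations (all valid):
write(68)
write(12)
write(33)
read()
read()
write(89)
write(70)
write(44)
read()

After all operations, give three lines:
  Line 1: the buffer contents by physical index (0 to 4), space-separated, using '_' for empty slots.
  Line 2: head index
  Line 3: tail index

Answer: 44 _ _ 89 70
3
1

Derivation:
write(68): buf=[68 _ _ _ _], head=0, tail=1, size=1
write(12): buf=[68 12 _ _ _], head=0, tail=2, size=2
write(33): buf=[68 12 33 _ _], head=0, tail=3, size=3
read(): buf=[_ 12 33 _ _], head=1, tail=3, size=2
read(): buf=[_ _ 33 _ _], head=2, tail=3, size=1
write(89): buf=[_ _ 33 89 _], head=2, tail=4, size=2
write(70): buf=[_ _ 33 89 70], head=2, tail=0, size=3
write(44): buf=[44 _ 33 89 70], head=2, tail=1, size=4
read(): buf=[44 _ _ 89 70], head=3, tail=1, size=3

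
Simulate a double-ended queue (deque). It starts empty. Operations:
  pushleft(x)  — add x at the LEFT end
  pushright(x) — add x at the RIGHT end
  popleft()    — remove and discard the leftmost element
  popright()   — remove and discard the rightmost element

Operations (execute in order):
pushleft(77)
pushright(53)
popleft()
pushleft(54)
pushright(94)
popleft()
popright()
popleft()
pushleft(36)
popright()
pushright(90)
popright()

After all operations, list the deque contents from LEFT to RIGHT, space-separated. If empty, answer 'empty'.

Answer: empty

Derivation:
pushleft(77): [77]
pushright(53): [77, 53]
popleft(): [53]
pushleft(54): [54, 53]
pushright(94): [54, 53, 94]
popleft(): [53, 94]
popright(): [53]
popleft(): []
pushleft(36): [36]
popright(): []
pushright(90): [90]
popright(): []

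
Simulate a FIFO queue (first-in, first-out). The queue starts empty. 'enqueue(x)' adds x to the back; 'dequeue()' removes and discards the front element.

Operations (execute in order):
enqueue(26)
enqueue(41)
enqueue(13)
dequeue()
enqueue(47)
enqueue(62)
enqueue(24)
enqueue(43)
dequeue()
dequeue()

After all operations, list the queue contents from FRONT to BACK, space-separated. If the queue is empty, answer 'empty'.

Answer: 47 62 24 43

Derivation:
enqueue(26): [26]
enqueue(41): [26, 41]
enqueue(13): [26, 41, 13]
dequeue(): [41, 13]
enqueue(47): [41, 13, 47]
enqueue(62): [41, 13, 47, 62]
enqueue(24): [41, 13, 47, 62, 24]
enqueue(43): [41, 13, 47, 62, 24, 43]
dequeue(): [13, 47, 62, 24, 43]
dequeue(): [47, 62, 24, 43]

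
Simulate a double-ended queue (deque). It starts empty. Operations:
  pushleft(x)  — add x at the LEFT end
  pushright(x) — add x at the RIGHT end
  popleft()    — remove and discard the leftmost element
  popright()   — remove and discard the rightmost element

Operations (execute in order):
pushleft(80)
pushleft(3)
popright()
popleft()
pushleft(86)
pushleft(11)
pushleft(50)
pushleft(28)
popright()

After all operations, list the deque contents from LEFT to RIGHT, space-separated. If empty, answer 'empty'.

pushleft(80): [80]
pushleft(3): [3, 80]
popright(): [3]
popleft(): []
pushleft(86): [86]
pushleft(11): [11, 86]
pushleft(50): [50, 11, 86]
pushleft(28): [28, 50, 11, 86]
popright(): [28, 50, 11]

Answer: 28 50 11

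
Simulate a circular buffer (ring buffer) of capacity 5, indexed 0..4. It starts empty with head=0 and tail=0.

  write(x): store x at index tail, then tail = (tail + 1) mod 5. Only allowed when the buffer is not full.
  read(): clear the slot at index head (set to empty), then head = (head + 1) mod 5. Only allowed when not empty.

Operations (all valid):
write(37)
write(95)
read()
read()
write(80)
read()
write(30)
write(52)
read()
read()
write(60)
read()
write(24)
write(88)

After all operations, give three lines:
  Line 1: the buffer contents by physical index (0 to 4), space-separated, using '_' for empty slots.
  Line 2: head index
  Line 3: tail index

write(37): buf=[37 _ _ _ _], head=0, tail=1, size=1
write(95): buf=[37 95 _ _ _], head=0, tail=2, size=2
read(): buf=[_ 95 _ _ _], head=1, tail=2, size=1
read(): buf=[_ _ _ _ _], head=2, tail=2, size=0
write(80): buf=[_ _ 80 _ _], head=2, tail=3, size=1
read(): buf=[_ _ _ _ _], head=3, tail=3, size=0
write(30): buf=[_ _ _ 30 _], head=3, tail=4, size=1
write(52): buf=[_ _ _ 30 52], head=3, tail=0, size=2
read(): buf=[_ _ _ _ 52], head=4, tail=0, size=1
read(): buf=[_ _ _ _ _], head=0, tail=0, size=0
write(60): buf=[60 _ _ _ _], head=0, tail=1, size=1
read(): buf=[_ _ _ _ _], head=1, tail=1, size=0
write(24): buf=[_ 24 _ _ _], head=1, tail=2, size=1
write(88): buf=[_ 24 88 _ _], head=1, tail=3, size=2

Answer: _ 24 88 _ _
1
3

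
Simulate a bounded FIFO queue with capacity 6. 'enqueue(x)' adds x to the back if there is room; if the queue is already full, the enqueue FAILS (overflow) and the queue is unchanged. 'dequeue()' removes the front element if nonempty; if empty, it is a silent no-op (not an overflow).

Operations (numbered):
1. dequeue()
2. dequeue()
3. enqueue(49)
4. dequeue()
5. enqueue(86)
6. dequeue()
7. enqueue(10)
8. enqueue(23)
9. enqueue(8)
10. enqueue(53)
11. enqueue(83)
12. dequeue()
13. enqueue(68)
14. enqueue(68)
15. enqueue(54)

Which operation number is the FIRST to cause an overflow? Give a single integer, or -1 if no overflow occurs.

Answer: 15

Derivation:
1. dequeue(): empty, no-op, size=0
2. dequeue(): empty, no-op, size=0
3. enqueue(49): size=1
4. dequeue(): size=0
5. enqueue(86): size=1
6. dequeue(): size=0
7. enqueue(10): size=1
8. enqueue(23): size=2
9. enqueue(8): size=3
10. enqueue(53): size=4
11. enqueue(83): size=5
12. dequeue(): size=4
13. enqueue(68): size=5
14. enqueue(68): size=6
15. enqueue(54): size=6=cap → OVERFLOW (fail)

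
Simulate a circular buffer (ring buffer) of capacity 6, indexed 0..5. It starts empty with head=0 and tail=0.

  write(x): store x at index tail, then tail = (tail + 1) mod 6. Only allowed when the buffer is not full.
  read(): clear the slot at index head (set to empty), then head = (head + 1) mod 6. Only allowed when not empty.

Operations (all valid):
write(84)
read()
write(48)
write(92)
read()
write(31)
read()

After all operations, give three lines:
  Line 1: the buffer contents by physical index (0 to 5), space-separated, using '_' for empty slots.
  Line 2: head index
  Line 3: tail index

Answer: _ _ _ 31 _ _
3
4

Derivation:
write(84): buf=[84 _ _ _ _ _], head=0, tail=1, size=1
read(): buf=[_ _ _ _ _ _], head=1, tail=1, size=0
write(48): buf=[_ 48 _ _ _ _], head=1, tail=2, size=1
write(92): buf=[_ 48 92 _ _ _], head=1, tail=3, size=2
read(): buf=[_ _ 92 _ _ _], head=2, tail=3, size=1
write(31): buf=[_ _ 92 31 _ _], head=2, tail=4, size=2
read(): buf=[_ _ _ 31 _ _], head=3, tail=4, size=1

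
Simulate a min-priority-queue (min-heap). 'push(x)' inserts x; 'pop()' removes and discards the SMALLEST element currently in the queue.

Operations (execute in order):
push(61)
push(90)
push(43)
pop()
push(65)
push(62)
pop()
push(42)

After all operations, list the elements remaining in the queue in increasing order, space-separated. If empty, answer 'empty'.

Answer: 42 62 65 90

Derivation:
push(61): heap contents = [61]
push(90): heap contents = [61, 90]
push(43): heap contents = [43, 61, 90]
pop() → 43: heap contents = [61, 90]
push(65): heap contents = [61, 65, 90]
push(62): heap contents = [61, 62, 65, 90]
pop() → 61: heap contents = [62, 65, 90]
push(42): heap contents = [42, 62, 65, 90]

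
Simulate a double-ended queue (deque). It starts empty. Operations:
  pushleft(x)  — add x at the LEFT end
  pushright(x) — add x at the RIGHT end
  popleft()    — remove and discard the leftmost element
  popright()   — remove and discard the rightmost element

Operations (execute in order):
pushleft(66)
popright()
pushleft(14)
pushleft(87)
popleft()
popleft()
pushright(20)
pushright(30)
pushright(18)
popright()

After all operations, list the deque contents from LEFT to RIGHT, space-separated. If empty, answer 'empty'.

pushleft(66): [66]
popright(): []
pushleft(14): [14]
pushleft(87): [87, 14]
popleft(): [14]
popleft(): []
pushright(20): [20]
pushright(30): [20, 30]
pushright(18): [20, 30, 18]
popright(): [20, 30]

Answer: 20 30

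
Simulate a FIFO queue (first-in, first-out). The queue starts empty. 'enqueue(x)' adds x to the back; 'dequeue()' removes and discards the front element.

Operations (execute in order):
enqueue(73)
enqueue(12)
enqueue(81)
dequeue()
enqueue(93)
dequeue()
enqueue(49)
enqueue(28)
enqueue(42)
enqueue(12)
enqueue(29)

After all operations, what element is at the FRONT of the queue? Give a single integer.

Answer: 81

Derivation:
enqueue(73): queue = [73]
enqueue(12): queue = [73, 12]
enqueue(81): queue = [73, 12, 81]
dequeue(): queue = [12, 81]
enqueue(93): queue = [12, 81, 93]
dequeue(): queue = [81, 93]
enqueue(49): queue = [81, 93, 49]
enqueue(28): queue = [81, 93, 49, 28]
enqueue(42): queue = [81, 93, 49, 28, 42]
enqueue(12): queue = [81, 93, 49, 28, 42, 12]
enqueue(29): queue = [81, 93, 49, 28, 42, 12, 29]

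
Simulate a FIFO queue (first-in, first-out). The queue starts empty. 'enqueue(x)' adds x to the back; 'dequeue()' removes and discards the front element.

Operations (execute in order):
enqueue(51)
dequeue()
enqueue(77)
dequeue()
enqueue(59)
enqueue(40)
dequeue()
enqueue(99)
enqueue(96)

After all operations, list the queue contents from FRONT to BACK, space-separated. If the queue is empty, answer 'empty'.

enqueue(51): [51]
dequeue(): []
enqueue(77): [77]
dequeue(): []
enqueue(59): [59]
enqueue(40): [59, 40]
dequeue(): [40]
enqueue(99): [40, 99]
enqueue(96): [40, 99, 96]

Answer: 40 99 96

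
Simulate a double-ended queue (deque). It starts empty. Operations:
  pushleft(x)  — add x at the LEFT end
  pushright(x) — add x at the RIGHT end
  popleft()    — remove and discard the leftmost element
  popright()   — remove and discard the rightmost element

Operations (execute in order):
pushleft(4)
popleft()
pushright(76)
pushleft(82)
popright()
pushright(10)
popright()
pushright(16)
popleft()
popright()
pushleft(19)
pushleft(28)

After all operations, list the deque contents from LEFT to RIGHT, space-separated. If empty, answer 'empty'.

pushleft(4): [4]
popleft(): []
pushright(76): [76]
pushleft(82): [82, 76]
popright(): [82]
pushright(10): [82, 10]
popright(): [82]
pushright(16): [82, 16]
popleft(): [16]
popright(): []
pushleft(19): [19]
pushleft(28): [28, 19]

Answer: 28 19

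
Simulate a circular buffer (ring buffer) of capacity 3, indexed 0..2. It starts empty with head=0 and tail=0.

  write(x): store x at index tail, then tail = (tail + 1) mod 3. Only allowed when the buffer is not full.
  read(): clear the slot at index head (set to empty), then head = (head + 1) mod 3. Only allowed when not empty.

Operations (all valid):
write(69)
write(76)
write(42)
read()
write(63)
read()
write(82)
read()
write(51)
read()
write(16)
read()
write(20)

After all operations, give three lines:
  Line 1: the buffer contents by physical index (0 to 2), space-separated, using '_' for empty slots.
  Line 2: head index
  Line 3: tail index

Answer: 16 20 51
2
2

Derivation:
write(69): buf=[69 _ _], head=0, tail=1, size=1
write(76): buf=[69 76 _], head=0, tail=2, size=2
write(42): buf=[69 76 42], head=0, tail=0, size=3
read(): buf=[_ 76 42], head=1, tail=0, size=2
write(63): buf=[63 76 42], head=1, tail=1, size=3
read(): buf=[63 _ 42], head=2, tail=1, size=2
write(82): buf=[63 82 42], head=2, tail=2, size=3
read(): buf=[63 82 _], head=0, tail=2, size=2
write(51): buf=[63 82 51], head=0, tail=0, size=3
read(): buf=[_ 82 51], head=1, tail=0, size=2
write(16): buf=[16 82 51], head=1, tail=1, size=3
read(): buf=[16 _ 51], head=2, tail=1, size=2
write(20): buf=[16 20 51], head=2, tail=2, size=3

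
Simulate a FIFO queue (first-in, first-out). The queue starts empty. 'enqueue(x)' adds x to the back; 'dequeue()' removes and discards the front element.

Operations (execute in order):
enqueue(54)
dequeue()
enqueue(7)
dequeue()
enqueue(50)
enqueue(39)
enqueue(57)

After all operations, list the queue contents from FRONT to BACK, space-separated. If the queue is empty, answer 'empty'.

enqueue(54): [54]
dequeue(): []
enqueue(7): [7]
dequeue(): []
enqueue(50): [50]
enqueue(39): [50, 39]
enqueue(57): [50, 39, 57]

Answer: 50 39 57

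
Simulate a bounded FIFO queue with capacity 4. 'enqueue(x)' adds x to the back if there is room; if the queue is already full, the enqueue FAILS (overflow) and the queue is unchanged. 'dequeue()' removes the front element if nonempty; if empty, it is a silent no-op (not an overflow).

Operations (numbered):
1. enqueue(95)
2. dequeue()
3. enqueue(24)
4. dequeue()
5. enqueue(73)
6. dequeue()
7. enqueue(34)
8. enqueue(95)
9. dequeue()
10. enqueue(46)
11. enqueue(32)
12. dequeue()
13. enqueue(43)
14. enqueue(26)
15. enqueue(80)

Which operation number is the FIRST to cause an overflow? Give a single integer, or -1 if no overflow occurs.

1. enqueue(95): size=1
2. dequeue(): size=0
3. enqueue(24): size=1
4. dequeue(): size=0
5. enqueue(73): size=1
6. dequeue(): size=0
7. enqueue(34): size=1
8. enqueue(95): size=2
9. dequeue(): size=1
10. enqueue(46): size=2
11. enqueue(32): size=3
12. dequeue(): size=2
13. enqueue(43): size=3
14. enqueue(26): size=4
15. enqueue(80): size=4=cap → OVERFLOW (fail)

Answer: 15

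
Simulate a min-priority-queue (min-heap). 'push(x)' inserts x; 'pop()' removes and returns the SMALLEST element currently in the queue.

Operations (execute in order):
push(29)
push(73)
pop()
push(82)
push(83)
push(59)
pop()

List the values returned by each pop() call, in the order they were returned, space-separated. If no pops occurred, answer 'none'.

Answer: 29 59

Derivation:
push(29): heap contents = [29]
push(73): heap contents = [29, 73]
pop() → 29: heap contents = [73]
push(82): heap contents = [73, 82]
push(83): heap contents = [73, 82, 83]
push(59): heap contents = [59, 73, 82, 83]
pop() → 59: heap contents = [73, 82, 83]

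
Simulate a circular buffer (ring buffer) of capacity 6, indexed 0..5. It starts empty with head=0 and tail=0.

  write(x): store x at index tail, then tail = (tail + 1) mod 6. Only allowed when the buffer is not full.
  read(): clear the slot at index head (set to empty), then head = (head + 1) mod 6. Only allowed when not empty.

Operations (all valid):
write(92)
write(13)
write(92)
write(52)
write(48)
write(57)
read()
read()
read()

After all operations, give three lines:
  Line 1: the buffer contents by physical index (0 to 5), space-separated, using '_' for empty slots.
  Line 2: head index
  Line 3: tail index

write(92): buf=[92 _ _ _ _ _], head=0, tail=1, size=1
write(13): buf=[92 13 _ _ _ _], head=0, tail=2, size=2
write(92): buf=[92 13 92 _ _ _], head=0, tail=3, size=3
write(52): buf=[92 13 92 52 _ _], head=0, tail=4, size=4
write(48): buf=[92 13 92 52 48 _], head=0, tail=5, size=5
write(57): buf=[92 13 92 52 48 57], head=0, tail=0, size=6
read(): buf=[_ 13 92 52 48 57], head=1, tail=0, size=5
read(): buf=[_ _ 92 52 48 57], head=2, tail=0, size=4
read(): buf=[_ _ _ 52 48 57], head=3, tail=0, size=3

Answer: _ _ _ 52 48 57
3
0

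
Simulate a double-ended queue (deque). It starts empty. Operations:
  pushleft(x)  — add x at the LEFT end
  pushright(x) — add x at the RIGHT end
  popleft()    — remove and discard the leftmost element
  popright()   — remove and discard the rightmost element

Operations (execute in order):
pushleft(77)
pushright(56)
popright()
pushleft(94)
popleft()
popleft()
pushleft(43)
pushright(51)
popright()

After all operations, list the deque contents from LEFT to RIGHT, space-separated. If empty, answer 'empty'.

Answer: 43

Derivation:
pushleft(77): [77]
pushright(56): [77, 56]
popright(): [77]
pushleft(94): [94, 77]
popleft(): [77]
popleft(): []
pushleft(43): [43]
pushright(51): [43, 51]
popright(): [43]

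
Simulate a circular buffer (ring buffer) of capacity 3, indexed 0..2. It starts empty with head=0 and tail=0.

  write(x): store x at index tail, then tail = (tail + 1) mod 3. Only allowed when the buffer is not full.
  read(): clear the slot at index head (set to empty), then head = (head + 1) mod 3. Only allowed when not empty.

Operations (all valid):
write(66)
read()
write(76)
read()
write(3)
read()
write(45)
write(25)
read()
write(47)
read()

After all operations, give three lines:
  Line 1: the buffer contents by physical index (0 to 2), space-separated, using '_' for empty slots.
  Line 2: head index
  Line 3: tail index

Answer: _ _ 47
2
0

Derivation:
write(66): buf=[66 _ _], head=0, tail=1, size=1
read(): buf=[_ _ _], head=1, tail=1, size=0
write(76): buf=[_ 76 _], head=1, tail=2, size=1
read(): buf=[_ _ _], head=2, tail=2, size=0
write(3): buf=[_ _ 3], head=2, tail=0, size=1
read(): buf=[_ _ _], head=0, tail=0, size=0
write(45): buf=[45 _ _], head=0, tail=1, size=1
write(25): buf=[45 25 _], head=0, tail=2, size=2
read(): buf=[_ 25 _], head=1, tail=2, size=1
write(47): buf=[_ 25 47], head=1, tail=0, size=2
read(): buf=[_ _ 47], head=2, tail=0, size=1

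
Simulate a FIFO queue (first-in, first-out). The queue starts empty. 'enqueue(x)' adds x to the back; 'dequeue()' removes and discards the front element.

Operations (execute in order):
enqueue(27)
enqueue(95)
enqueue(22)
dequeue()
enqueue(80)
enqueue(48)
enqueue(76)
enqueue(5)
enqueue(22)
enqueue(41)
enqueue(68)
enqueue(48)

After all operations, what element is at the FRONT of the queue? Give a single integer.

Answer: 95

Derivation:
enqueue(27): queue = [27]
enqueue(95): queue = [27, 95]
enqueue(22): queue = [27, 95, 22]
dequeue(): queue = [95, 22]
enqueue(80): queue = [95, 22, 80]
enqueue(48): queue = [95, 22, 80, 48]
enqueue(76): queue = [95, 22, 80, 48, 76]
enqueue(5): queue = [95, 22, 80, 48, 76, 5]
enqueue(22): queue = [95, 22, 80, 48, 76, 5, 22]
enqueue(41): queue = [95, 22, 80, 48, 76, 5, 22, 41]
enqueue(68): queue = [95, 22, 80, 48, 76, 5, 22, 41, 68]
enqueue(48): queue = [95, 22, 80, 48, 76, 5, 22, 41, 68, 48]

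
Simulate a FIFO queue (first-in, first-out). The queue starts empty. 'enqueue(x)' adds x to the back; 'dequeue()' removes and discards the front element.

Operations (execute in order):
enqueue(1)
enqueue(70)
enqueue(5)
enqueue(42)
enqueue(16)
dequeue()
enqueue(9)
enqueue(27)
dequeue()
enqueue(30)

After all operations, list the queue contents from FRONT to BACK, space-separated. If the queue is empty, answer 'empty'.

enqueue(1): [1]
enqueue(70): [1, 70]
enqueue(5): [1, 70, 5]
enqueue(42): [1, 70, 5, 42]
enqueue(16): [1, 70, 5, 42, 16]
dequeue(): [70, 5, 42, 16]
enqueue(9): [70, 5, 42, 16, 9]
enqueue(27): [70, 5, 42, 16, 9, 27]
dequeue(): [5, 42, 16, 9, 27]
enqueue(30): [5, 42, 16, 9, 27, 30]

Answer: 5 42 16 9 27 30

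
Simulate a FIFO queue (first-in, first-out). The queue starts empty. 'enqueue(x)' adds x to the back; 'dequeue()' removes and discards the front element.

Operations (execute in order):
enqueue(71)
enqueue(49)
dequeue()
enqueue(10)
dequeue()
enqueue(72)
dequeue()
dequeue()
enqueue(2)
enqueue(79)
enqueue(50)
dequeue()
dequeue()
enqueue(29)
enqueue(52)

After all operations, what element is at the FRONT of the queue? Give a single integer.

Answer: 50

Derivation:
enqueue(71): queue = [71]
enqueue(49): queue = [71, 49]
dequeue(): queue = [49]
enqueue(10): queue = [49, 10]
dequeue(): queue = [10]
enqueue(72): queue = [10, 72]
dequeue(): queue = [72]
dequeue(): queue = []
enqueue(2): queue = [2]
enqueue(79): queue = [2, 79]
enqueue(50): queue = [2, 79, 50]
dequeue(): queue = [79, 50]
dequeue(): queue = [50]
enqueue(29): queue = [50, 29]
enqueue(52): queue = [50, 29, 52]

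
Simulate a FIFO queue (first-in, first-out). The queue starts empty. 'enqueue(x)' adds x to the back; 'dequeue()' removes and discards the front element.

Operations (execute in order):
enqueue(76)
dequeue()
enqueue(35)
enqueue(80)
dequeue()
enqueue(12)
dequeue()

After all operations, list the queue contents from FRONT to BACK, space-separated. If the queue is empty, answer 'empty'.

enqueue(76): [76]
dequeue(): []
enqueue(35): [35]
enqueue(80): [35, 80]
dequeue(): [80]
enqueue(12): [80, 12]
dequeue(): [12]

Answer: 12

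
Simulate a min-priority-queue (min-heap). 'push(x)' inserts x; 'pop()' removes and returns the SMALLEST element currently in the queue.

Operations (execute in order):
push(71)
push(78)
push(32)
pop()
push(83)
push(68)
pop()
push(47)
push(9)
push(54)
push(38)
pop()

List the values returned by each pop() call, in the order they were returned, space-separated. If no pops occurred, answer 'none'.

Answer: 32 68 9

Derivation:
push(71): heap contents = [71]
push(78): heap contents = [71, 78]
push(32): heap contents = [32, 71, 78]
pop() → 32: heap contents = [71, 78]
push(83): heap contents = [71, 78, 83]
push(68): heap contents = [68, 71, 78, 83]
pop() → 68: heap contents = [71, 78, 83]
push(47): heap contents = [47, 71, 78, 83]
push(9): heap contents = [9, 47, 71, 78, 83]
push(54): heap contents = [9, 47, 54, 71, 78, 83]
push(38): heap contents = [9, 38, 47, 54, 71, 78, 83]
pop() → 9: heap contents = [38, 47, 54, 71, 78, 83]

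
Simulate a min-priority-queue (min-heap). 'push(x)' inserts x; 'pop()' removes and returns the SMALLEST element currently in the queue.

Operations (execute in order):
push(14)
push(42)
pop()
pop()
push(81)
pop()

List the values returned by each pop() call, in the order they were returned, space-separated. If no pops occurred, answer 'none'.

Answer: 14 42 81

Derivation:
push(14): heap contents = [14]
push(42): heap contents = [14, 42]
pop() → 14: heap contents = [42]
pop() → 42: heap contents = []
push(81): heap contents = [81]
pop() → 81: heap contents = []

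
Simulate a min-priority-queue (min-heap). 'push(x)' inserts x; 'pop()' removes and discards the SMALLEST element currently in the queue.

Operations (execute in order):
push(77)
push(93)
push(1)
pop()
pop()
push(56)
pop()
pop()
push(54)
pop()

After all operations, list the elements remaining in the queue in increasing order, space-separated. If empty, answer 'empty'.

push(77): heap contents = [77]
push(93): heap contents = [77, 93]
push(1): heap contents = [1, 77, 93]
pop() → 1: heap contents = [77, 93]
pop() → 77: heap contents = [93]
push(56): heap contents = [56, 93]
pop() → 56: heap contents = [93]
pop() → 93: heap contents = []
push(54): heap contents = [54]
pop() → 54: heap contents = []

Answer: empty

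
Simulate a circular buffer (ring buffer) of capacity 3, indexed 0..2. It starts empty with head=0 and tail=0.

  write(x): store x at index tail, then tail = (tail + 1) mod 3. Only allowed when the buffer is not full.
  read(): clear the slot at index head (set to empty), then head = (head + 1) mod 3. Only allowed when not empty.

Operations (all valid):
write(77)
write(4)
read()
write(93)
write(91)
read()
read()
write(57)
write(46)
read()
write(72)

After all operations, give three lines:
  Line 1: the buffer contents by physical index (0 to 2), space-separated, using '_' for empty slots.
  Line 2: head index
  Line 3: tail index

Answer: 72 57 46
1
1

Derivation:
write(77): buf=[77 _ _], head=0, tail=1, size=1
write(4): buf=[77 4 _], head=0, tail=2, size=2
read(): buf=[_ 4 _], head=1, tail=2, size=1
write(93): buf=[_ 4 93], head=1, tail=0, size=2
write(91): buf=[91 4 93], head=1, tail=1, size=3
read(): buf=[91 _ 93], head=2, tail=1, size=2
read(): buf=[91 _ _], head=0, tail=1, size=1
write(57): buf=[91 57 _], head=0, tail=2, size=2
write(46): buf=[91 57 46], head=0, tail=0, size=3
read(): buf=[_ 57 46], head=1, tail=0, size=2
write(72): buf=[72 57 46], head=1, tail=1, size=3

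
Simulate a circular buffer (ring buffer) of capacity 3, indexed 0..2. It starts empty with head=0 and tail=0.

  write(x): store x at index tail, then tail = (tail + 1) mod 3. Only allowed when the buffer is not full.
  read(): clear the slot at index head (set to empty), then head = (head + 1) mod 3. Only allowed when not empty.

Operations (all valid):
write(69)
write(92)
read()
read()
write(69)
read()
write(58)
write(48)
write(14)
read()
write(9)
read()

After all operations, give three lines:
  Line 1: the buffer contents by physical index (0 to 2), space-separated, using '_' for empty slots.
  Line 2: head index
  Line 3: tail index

write(69): buf=[69 _ _], head=0, tail=1, size=1
write(92): buf=[69 92 _], head=0, tail=2, size=2
read(): buf=[_ 92 _], head=1, tail=2, size=1
read(): buf=[_ _ _], head=2, tail=2, size=0
write(69): buf=[_ _ 69], head=2, tail=0, size=1
read(): buf=[_ _ _], head=0, tail=0, size=0
write(58): buf=[58 _ _], head=0, tail=1, size=1
write(48): buf=[58 48 _], head=0, tail=2, size=2
write(14): buf=[58 48 14], head=0, tail=0, size=3
read(): buf=[_ 48 14], head=1, tail=0, size=2
write(9): buf=[9 48 14], head=1, tail=1, size=3
read(): buf=[9 _ 14], head=2, tail=1, size=2

Answer: 9 _ 14
2
1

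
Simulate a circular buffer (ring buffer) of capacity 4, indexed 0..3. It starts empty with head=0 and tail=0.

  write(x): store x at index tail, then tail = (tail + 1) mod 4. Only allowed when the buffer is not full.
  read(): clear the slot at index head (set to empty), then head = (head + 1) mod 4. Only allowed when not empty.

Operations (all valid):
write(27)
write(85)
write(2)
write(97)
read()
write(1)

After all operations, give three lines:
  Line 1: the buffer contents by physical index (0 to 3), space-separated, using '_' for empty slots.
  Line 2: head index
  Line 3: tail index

write(27): buf=[27 _ _ _], head=0, tail=1, size=1
write(85): buf=[27 85 _ _], head=0, tail=2, size=2
write(2): buf=[27 85 2 _], head=0, tail=3, size=3
write(97): buf=[27 85 2 97], head=0, tail=0, size=4
read(): buf=[_ 85 2 97], head=1, tail=0, size=3
write(1): buf=[1 85 2 97], head=1, tail=1, size=4

Answer: 1 85 2 97
1
1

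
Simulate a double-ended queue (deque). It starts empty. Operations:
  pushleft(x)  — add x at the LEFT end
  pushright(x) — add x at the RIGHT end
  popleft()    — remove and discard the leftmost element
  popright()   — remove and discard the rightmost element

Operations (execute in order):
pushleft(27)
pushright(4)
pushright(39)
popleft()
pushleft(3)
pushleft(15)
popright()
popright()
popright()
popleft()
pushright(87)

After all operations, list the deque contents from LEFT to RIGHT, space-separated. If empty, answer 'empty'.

Answer: 87

Derivation:
pushleft(27): [27]
pushright(4): [27, 4]
pushright(39): [27, 4, 39]
popleft(): [4, 39]
pushleft(3): [3, 4, 39]
pushleft(15): [15, 3, 4, 39]
popright(): [15, 3, 4]
popright(): [15, 3]
popright(): [15]
popleft(): []
pushright(87): [87]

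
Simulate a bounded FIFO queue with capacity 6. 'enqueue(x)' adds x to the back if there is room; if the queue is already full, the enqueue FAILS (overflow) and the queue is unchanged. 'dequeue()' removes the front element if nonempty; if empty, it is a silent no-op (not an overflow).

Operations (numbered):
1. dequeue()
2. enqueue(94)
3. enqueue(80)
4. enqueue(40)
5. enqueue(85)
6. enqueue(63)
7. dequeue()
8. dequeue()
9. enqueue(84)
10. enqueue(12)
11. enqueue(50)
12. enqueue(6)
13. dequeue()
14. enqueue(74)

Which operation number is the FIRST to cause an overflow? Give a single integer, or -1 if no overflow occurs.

Answer: 12

Derivation:
1. dequeue(): empty, no-op, size=0
2. enqueue(94): size=1
3. enqueue(80): size=2
4. enqueue(40): size=3
5. enqueue(85): size=4
6. enqueue(63): size=5
7. dequeue(): size=4
8. dequeue(): size=3
9. enqueue(84): size=4
10. enqueue(12): size=5
11. enqueue(50): size=6
12. enqueue(6): size=6=cap → OVERFLOW (fail)
13. dequeue(): size=5
14. enqueue(74): size=6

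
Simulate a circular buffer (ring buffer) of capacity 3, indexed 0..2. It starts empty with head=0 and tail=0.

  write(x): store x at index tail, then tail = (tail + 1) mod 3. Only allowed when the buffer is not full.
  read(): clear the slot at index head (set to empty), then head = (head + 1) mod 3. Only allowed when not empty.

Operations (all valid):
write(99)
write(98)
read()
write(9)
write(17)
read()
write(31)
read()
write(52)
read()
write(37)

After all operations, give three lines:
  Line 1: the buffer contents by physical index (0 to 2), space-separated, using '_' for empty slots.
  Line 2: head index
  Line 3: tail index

write(99): buf=[99 _ _], head=0, tail=1, size=1
write(98): buf=[99 98 _], head=0, tail=2, size=2
read(): buf=[_ 98 _], head=1, tail=2, size=1
write(9): buf=[_ 98 9], head=1, tail=0, size=2
write(17): buf=[17 98 9], head=1, tail=1, size=3
read(): buf=[17 _ 9], head=2, tail=1, size=2
write(31): buf=[17 31 9], head=2, tail=2, size=3
read(): buf=[17 31 _], head=0, tail=2, size=2
write(52): buf=[17 31 52], head=0, tail=0, size=3
read(): buf=[_ 31 52], head=1, tail=0, size=2
write(37): buf=[37 31 52], head=1, tail=1, size=3

Answer: 37 31 52
1
1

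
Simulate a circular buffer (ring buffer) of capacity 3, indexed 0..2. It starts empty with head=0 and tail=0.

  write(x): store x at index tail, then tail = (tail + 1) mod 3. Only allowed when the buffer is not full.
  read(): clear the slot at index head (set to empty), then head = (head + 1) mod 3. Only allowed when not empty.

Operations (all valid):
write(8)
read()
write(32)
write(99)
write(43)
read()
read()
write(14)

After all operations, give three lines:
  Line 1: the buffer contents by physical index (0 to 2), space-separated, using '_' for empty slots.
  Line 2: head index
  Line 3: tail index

write(8): buf=[8 _ _], head=0, tail=1, size=1
read(): buf=[_ _ _], head=1, tail=1, size=0
write(32): buf=[_ 32 _], head=1, tail=2, size=1
write(99): buf=[_ 32 99], head=1, tail=0, size=2
write(43): buf=[43 32 99], head=1, tail=1, size=3
read(): buf=[43 _ 99], head=2, tail=1, size=2
read(): buf=[43 _ _], head=0, tail=1, size=1
write(14): buf=[43 14 _], head=0, tail=2, size=2

Answer: 43 14 _
0
2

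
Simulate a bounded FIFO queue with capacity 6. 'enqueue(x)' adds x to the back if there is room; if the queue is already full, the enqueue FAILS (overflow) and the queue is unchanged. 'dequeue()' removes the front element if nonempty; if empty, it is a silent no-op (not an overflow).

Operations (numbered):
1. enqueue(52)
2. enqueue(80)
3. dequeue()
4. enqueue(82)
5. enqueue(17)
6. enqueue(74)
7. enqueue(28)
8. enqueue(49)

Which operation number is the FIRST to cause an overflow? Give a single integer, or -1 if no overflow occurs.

Answer: -1

Derivation:
1. enqueue(52): size=1
2. enqueue(80): size=2
3. dequeue(): size=1
4. enqueue(82): size=2
5. enqueue(17): size=3
6. enqueue(74): size=4
7. enqueue(28): size=5
8. enqueue(49): size=6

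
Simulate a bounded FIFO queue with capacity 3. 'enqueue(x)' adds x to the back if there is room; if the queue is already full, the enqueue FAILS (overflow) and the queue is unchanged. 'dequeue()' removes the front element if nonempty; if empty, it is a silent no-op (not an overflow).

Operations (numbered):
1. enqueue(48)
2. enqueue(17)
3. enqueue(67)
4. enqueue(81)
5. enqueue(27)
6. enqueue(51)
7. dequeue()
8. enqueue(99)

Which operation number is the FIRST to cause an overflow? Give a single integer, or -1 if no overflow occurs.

1. enqueue(48): size=1
2. enqueue(17): size=2
3. enqueue(67): size=3
4. enqueue(81): size=3=cap → OVERFLOW (fail)
5. enqueue(27): size=3=cap → OVERFLOW (fail)
6. enqueue(51): size=3=cap → OVERFLOW (fail)
7. dequeue(): size=2
8. enqueue(99): size=3

Answer: 4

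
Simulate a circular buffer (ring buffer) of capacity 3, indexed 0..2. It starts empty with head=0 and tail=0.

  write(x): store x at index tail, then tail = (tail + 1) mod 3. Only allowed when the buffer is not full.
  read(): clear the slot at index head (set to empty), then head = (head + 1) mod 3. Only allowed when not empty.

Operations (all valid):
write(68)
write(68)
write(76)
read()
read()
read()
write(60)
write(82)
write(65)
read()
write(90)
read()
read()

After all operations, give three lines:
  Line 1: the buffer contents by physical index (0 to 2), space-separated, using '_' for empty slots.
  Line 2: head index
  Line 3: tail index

Answer: 90 _ _
0
1

Derivation:
write(68): buf=[68 _ _], head=0, tail=1, size=1
write(68): buf=[68 68 _], head=0, tail=2, size=2
write(76): buf=[68 68 76], head=0, tail=0, size=3
read(): buf=[_ 68 76], head=1, tail=0, size=2
read(): buf=[_ _ 76], head=2, tail=0, size=1
read(): buf=[_ _ _], head=0, tail=0, size=0
write(60): buf=[60 _ _], head=0, tail=1, size=1
write(82): buf=[60 82 _], head=0, tail=2, size=2
write(65): buf=[60 82 65], head=0, tail=0, size=3
read(): buf=[_ 82 65], head=1, tail=0, size=2
write(90): buf=[90 82 65], head=1, tail=1, size=3
read(): buf=[90 _ 65], head=2, tail=1, size=2
read(): buf=[90 _ _], head=0, tail=1, size=1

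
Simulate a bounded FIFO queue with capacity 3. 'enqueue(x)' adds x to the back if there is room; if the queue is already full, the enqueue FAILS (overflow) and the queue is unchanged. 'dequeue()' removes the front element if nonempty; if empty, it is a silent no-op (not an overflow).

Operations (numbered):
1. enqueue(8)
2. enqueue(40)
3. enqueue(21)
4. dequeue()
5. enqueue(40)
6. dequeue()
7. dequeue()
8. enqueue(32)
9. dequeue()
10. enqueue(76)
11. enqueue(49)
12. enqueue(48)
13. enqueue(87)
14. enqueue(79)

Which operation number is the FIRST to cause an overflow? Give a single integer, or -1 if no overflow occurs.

Answer: 12

Derivation:
1. enqueue(8): size=1
2. enqueue(40): size=2
3. enqueue(21): size=3
4. dequeue(): size=2
5. enqueue(40): size=3
6. dequeue(): size=2
7. dequeue(): size=1
8. enqueue(32): size=2
9. dequeue(): size=1
10. enqueue(76): size=2
11. enqueue(49): size=3
12. enqueue(48): size=3=cap → OVERFLOW (fail)
13. enqueue(87): size=3=cap → OVERFLOW (fail)
14. enqueue(79): size=3=cap → OVERFLOW (fail)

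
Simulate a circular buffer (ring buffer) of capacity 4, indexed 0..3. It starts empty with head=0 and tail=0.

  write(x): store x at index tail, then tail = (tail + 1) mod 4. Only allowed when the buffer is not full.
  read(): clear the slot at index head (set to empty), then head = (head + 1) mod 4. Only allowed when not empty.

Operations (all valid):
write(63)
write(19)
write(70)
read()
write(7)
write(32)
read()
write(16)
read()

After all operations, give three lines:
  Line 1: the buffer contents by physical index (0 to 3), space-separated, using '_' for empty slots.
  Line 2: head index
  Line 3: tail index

write(63): buf=[63 _ _ _], head=0, tail=1, size=1
write(19): buf=[63 19 _ _], head=0, tail=2, size=2
write(70): buf=[63 19 70 _], head=0, tail=3, size=3
read(): buf=[_ 19 70 _], head=1, tail=3, size=2
write(7): buf=[_ 19 70 7], head=1, tail=0, size=3
write(32): buf=[32 19 70 7], head=1, tail=1, size=4
read(): buf=[32 _ 70 7], head=2, tail=1, size=3
write(16): buf=[32 16 70 7], head=2, tail=2, size=4
read(): buf=[32 16 _ 7], head=3, tail=2, size=3

Answer: 32 16 _ 7
3
2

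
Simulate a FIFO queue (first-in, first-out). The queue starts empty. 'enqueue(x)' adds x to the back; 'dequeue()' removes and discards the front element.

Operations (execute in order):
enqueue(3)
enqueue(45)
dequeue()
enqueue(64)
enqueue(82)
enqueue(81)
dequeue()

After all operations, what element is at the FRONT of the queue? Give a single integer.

enqueue(3): queue = [3]
enqueue(45): queue = [3, 45]
dequeue(): queue = [45]
enqueue(64): queue = [45, 64]
enqueue(82): queue = [45, 64, 82]
enqueue(81): queue = [45, 64, 82, 81]
dequeue(): queue = [64, 82, 81]

Answer: 64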